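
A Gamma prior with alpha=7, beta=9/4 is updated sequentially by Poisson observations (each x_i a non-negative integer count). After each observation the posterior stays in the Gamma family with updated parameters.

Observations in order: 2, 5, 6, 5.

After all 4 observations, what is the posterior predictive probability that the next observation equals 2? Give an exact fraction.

obs 1: x=2 → posterior Gamma(9, 13/4)
obs 2: x=5 → posterior Gamma(14, 17/4)
obs 3: x=6 → posterior Gamma(20, 21/4)
obs 4: x=5 → posterior Gamma(25, 25/4)

461852778244065120816230773925781250000/3053134545970524535745336759489912159909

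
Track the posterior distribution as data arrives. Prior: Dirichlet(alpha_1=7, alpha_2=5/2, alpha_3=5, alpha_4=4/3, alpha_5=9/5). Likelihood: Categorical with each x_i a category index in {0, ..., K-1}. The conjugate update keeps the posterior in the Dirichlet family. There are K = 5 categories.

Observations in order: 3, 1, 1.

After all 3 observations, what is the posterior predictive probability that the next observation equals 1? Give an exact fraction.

135/619

obs 1: x=3 → posterior Dirichlet(7, 5/2, 5, 7/3, 9/5)
obs 2: x=1 → posterior Dirichlet(7, 7/2, 5, 7/3, 9/5)
obs 3: x=1 → posterior Dirichlet(7, 9/2, 5, 7/3, 9/5)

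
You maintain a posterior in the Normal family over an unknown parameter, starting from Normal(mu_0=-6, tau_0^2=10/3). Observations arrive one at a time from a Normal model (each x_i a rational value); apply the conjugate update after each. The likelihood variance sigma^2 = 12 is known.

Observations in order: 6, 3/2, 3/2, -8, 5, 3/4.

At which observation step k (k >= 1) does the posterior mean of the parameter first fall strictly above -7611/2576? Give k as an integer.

obs 1: x=6 → posterior Normal(-78/23, 60/23)
obs 2: x=3/2 → posterior Normal(-141/56, 15/7)
obs 3: x=3/2 → posterior Normal(-21/11, 20/11)
obs 4: x=-8 → posterior Normal(-103/38, 30/19)
obs 5: x=5 → posterior Normal(-78/43, 60/43)
obs 6: x=3/4 → posterior Normal(-99/64, 5/4)

k = 2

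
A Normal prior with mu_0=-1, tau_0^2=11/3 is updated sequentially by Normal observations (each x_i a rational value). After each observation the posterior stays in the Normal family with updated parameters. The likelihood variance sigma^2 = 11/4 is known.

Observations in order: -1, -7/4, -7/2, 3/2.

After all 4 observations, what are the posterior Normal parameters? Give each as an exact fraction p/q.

obs 1: x=-1 → posterior Normal(-1, 11/7)
obs 2: x=-7/4 → posterior Normal(-14/11, 1)
obs 3: x=-7/2 → posterior Normal(-28/15, 11/15)
obs 4: x=3/2 → posterior Normal(-22/19, 11/19)

mu_0=-22/19, tau_0^2=11/19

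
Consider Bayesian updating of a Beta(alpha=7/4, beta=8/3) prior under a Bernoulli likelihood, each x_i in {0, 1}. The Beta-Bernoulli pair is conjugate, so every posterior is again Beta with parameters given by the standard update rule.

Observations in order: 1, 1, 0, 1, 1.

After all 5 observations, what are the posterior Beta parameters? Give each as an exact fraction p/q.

obs 1: x=1 → posterior Beta(11/4, 8/3)
obs 2: x=1 → posterior Beta(15/4, 8/3)
obs 3: x=0 → posterior Beta(15/4, 11/3)
obs 4: x=1 → posterior Beta(19/4, 11/3)
obs 5: x=1 → posterior Beta(23/4, 11/3)

alpha=23/4, beta=11/3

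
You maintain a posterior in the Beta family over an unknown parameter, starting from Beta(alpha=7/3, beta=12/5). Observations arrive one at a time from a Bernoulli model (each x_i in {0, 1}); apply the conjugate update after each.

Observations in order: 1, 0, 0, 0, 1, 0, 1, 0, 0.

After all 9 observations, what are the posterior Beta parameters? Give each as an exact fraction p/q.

alpha=16/3, beta=42/5

obs 1: x=1 → posterior Beta(10/3, 12/5)
obs 2: x=0 → posterior Beta(10/3, 17/5)
obs 3: x=0 → posterior Beta(10/3, 22/5)
obs 4: x=0 → posterior Beta(10/3, 27/5)
obs 5: x=1 → posterior Beta(13/3, 27/5)
obs 6: x=0 → posterior Beta(13/3, 32/5)
obs 7: x=1 → posterior Beta(16/3, 32/5)
obs 8: x=0 → posterior Beta(16/3, 37/5)
obs 9: x=0 → posterior Beta(16/3, 42/5)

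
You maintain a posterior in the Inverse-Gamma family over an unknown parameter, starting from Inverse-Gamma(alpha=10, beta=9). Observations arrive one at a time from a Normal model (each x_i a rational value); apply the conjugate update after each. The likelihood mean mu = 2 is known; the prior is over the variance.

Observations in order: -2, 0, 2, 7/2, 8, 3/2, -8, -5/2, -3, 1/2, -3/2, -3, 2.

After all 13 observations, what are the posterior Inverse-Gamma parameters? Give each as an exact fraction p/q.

obs 1: x=-2 → posterior Inverse-Gamma(21/2, 17)
obs 2: x=0 → posterior Inverse-Gamma(11, 19)
obs 3: x=2 → posterior Inverse-Gamma(23/2, 19)
obs 4: x=7/2 → posterior Inverse-Gamma(12, 161/8)
obs 5: x=8 → posterior Inverse-Gamma(25/2, 305/8)
obs 6: x=3/2 → posterior Inverse-Gamma(13, 153/4)
obs 7: x=-8 → posterior Inverse-Gamma(27/2, 353/4)
obs 8: x=-5/2 → posterior Inverse-Gamma(14, 787/8)
obs 9: x=-3 → posterior Inverse-Gamma(29/2, 887/8)
obs 10: x=1/2 → posterior Inverse-Gamma(15, 112)
obs 11: x=-3/2 → posterior Inverse-Gamma(31/2, 945/8)
obs 12: x=-3 → posterior Inverse-Gamma(16, 1045/8)
obs 13: x=2 → posterior Inverse-Gamma(33/2, 1045/8)

alpha=33/2, beta=1045/8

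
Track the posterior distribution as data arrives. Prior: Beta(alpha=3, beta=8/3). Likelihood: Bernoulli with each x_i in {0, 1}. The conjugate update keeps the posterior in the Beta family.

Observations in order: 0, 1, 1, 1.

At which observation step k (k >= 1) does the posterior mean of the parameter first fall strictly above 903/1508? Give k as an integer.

k = 4

obs 1: x=0 → posterior Beta(3, 11/3)
obs 2: x=1 → posterior Beta(4, 11/3)
obs 3: x=1 → posterior Beta(5, 11/3)
obs 4: x=1 → posterior Beta(6, 11/3)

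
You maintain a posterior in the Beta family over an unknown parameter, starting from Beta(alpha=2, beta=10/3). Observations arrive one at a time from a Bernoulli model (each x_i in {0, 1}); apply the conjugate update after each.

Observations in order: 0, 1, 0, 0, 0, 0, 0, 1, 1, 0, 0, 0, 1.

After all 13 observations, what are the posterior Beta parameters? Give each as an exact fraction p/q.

alpha=6, beta=37/3

obs 1: x=0 → posterior Beta(2, 13/3)
obs 2: x=1 → posterior Beta(3, 13/3)
obs 3: x=0 → posterior Beta(3, 16/3)
obs 4: x=0 → posterior Beta(3, 19/3)
obs 5: x=0 → posterior Beta(3, 22/3)
obs 6: x=0 → posterior Beta(3, 25/3)
obs 7: x=0 → posterior Beta(3, 28/3)
obs 8: x=1 → posterior Beta(4, 28/3)
obs 9: x=1 → posterior Beta(5, 28/3)
obs 10: x=0 → posterior Beta(5, 31/3)
obs 11: x=0 → posterior Beta(5, 34/3)
obs 12: x=0 → posterior Beta(5, 37/3)
obs 13: x=1 → posterior Beta(6, 37/3)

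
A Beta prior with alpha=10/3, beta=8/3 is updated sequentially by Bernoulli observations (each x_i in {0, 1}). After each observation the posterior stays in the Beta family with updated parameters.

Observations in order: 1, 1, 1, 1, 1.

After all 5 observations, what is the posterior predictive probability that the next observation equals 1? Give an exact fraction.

obs 1: x=1 → posterior Beta(13/3, 8/3)
obs 2: x=1 → posterior Beta(16/3, 8/3)
obs 3: x=1 → posterior Beta(19/3, 8/3)
obs 4: x=1 → posterior Beta(22/3, 8/3)
obs 5: x=1 → posterior Beta(25/3, 8/3)

25/33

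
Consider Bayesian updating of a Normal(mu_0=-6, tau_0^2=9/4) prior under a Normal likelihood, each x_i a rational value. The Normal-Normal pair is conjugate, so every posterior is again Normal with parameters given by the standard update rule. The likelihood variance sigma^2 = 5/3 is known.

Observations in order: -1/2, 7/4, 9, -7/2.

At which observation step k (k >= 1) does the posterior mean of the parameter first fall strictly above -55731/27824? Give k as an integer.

k = 2

obs 1: x=-1/2 → posterior Normal(-267/94, 45/47)
obs 2: x=7/4 → posterior Normal(-345/296, 45/74)
obs 3: x=9 → posterior Normal(627/404, 45/101)
obs 4: x=-7/2 → posterior Normal(249/512, 45/128)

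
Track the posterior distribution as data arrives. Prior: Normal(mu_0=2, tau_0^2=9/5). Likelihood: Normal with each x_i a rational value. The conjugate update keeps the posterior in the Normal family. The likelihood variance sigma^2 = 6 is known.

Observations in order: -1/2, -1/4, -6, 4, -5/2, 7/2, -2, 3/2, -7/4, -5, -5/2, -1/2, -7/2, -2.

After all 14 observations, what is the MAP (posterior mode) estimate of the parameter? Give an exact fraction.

-5/8

obs 1: x=-1/2 → posterior Normal(37/26, 18/13)
obs 2: x=-1/4 → posterior Normal(71/64, 9/8)
obs 3: x=-6 → posterior Normal(-1/76, 18/19)
obs 4: x=4 → posterior Normal(47/88, 9/11)
obs 5: x=-5/2 → posterior Normal(17/100, 18/25)
obs 6: x=7/2 → posterior Normal(59/112, 9/14)
obs 7: x=-2 → posterior Normal(35/124, 18/31)
obs 8: x=3/2 → posterior Normal(53/136, 9/17)
obs 9: x=-7/4 → posterior Normal(8/37, 18/37)
obs 10: x=-5 → posterior Normal(-7/40, 9/20)
obs 11: x=-5/2 → posterior Normal(-29/86, 18/43)
obs 12: x=-1/2 → posterior Normal(-8/23, 9/23)
obs 13: x=-7/2 → posterior Normal(-53/98, 18/49)
obs 14: x=-2 → posterior Normal(-5/8, 9/26)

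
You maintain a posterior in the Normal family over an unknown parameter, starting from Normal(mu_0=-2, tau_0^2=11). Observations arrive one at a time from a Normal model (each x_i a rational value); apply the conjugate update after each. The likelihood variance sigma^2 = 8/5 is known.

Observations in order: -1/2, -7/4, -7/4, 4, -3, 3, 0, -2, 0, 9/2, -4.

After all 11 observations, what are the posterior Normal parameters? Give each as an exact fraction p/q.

mu_0=-197/1226, tau_0^2=88/613

obs 1: x=-1/2 → posterior Normal(-29/42, 88/63)
obs 2: x=-7/4 → posterior Normal(-559/472, 44/59)
obs 3: x=-7/4 → posterior Normal(-236/173, 88/173)
obs 4: x=4 → posterior Normal(-4/57, 22/57)
obs 5: x=-3 → posterior Normal(-181/283, 88/283)
obs 6: x=3 → posterior Normal(-8/169, 44/169)
obs 7: x=0 → posterior Normal(-16/393, 88/393)
obs 8: x=-2 → posterior Normal(-9/32, 11/56)
obs 9: x=0 → posterior Normal(-126/503, 88/503)
obs 10: x=9/2 → posterior Normal(27/124, 44/279)
obs 11: x=-4 → posterior Normal(-197/1226, 88/613)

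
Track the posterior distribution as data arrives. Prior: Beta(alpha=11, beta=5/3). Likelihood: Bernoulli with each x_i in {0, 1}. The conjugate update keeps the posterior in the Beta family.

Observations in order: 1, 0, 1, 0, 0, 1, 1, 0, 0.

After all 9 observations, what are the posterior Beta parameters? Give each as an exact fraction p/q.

obs 1: x=1 → posterior Beta(12, 5/3)
obs 2: x=0 → posterior Beta(12, 8/3)
obs 3: x=1 → posterior Beta(13, 8/3)
obs 4: x=0 → posterior Beta(13, 11/3)
obs 5: x=0 → posterior Beta(13, 14/3)
obs 6: x=1 → posterior Beta(14, 14/3)
obs 7: x=1 → posterior Beta(15, 14/3)
obs 8: x=0 → posterior Beta(15, 17/3)
obs 9: x=0 → posterior Beta(15, 20/3)

alpha=15, beta=20/3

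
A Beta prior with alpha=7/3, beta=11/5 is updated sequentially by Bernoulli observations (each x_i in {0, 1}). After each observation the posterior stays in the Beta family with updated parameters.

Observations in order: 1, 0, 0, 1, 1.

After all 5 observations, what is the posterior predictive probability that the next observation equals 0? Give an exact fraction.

obs 1: x=1 → posterior Beta(10/3, 11/5)
obs 2: x=0 → posterior Beta(10/3, 16/5)
obs 3: x=0 → posterior Beta(10/3, 21/5)
obs 4: x=1 → posterior Beta(13/3, 21/5)
obs 5: x=1 → posterior Beta(16/3, 21/5)

63/143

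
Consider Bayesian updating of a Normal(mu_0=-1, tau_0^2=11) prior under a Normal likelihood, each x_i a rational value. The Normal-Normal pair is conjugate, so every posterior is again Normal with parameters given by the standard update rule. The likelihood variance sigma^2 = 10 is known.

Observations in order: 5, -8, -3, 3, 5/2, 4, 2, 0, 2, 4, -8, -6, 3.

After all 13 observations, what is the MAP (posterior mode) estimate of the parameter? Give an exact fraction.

obs 1: x=5 → posterior Normal(15/7, 110/21)
obs 2: x=-8 → posterior Normal(-43/32, 55/16)
obs 3: x=-3 → posterior Normal(-76/43, 110/43)
obs 4: x=3 → posterior Normal(-43/54, 55/27)
obs 5: x=5/2 → posterior Normal(-31/130, 22/13)
obs 6: x=4 → posterior Normal(3/8, 55/38)
obs 7: x=2 → posterior Normal(101/174, 110/87)
obs 8: x=0 → posterior Normal(101/196, 55/49)
obs 9: x=2 → posterior Normal(145/218, 110/109)
obs 10: x=4 → posterior Normal(233/240, 11/12)
obs 11: x=-8 → posterior Normal(57/262, 110/131)
obs 12: x=-6 → posterior Normal(-75/284, 55/71)
obs 13: x=3 → posterior Normal(-1/34, 110/153)

-1/34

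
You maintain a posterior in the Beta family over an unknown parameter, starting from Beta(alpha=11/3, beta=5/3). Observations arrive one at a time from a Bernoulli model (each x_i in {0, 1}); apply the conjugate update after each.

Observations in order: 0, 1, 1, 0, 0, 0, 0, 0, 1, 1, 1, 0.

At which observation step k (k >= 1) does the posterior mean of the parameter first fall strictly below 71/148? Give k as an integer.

k = 7

obs 1: x=0 → posterior Beta(11/3, 8/3)
obs 2: x=1 → posterior Beta(14/3, 8/3)
obs 3: x=1 → posterior Beta(17/3, 8/3)
obs 4: x=0 → posterior Beta(17/3, 11/3)
obs 5: x=0 → posterior Beta(17/3, 14/3)
obs 6: x=0 → posterior Beta(17/3, 17/3)
obs 7: x=0 → posterior Beta(17/3, 20/3)
obs 8: x=0 → posterior Beta(17/3, 23/3)
obs 9: x=1 → posterior Beta(20/3, 23/3)
obs 10: x=1 → posterior Beta(23/3, 23/3)
obs 11: x=1 → posterior Beta(26/3, 23/3)
obs 12: x=0 → posterior Beta(26/3, 26/3)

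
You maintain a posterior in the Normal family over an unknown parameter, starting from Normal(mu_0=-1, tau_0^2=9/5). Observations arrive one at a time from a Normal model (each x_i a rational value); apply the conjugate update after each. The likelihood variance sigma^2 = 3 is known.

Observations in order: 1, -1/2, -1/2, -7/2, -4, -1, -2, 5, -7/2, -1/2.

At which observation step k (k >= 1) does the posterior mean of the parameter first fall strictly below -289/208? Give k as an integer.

k = 7

obs 1: x=1 → posterior Normal(-1/4, 9/8)
obs 2: x=-1/2 → posterior Normal(-7/22, 9/11)
obs 3: x=-1/2 → posterior Normal(-5/14, 9/14)
obs 4: x=-7/2 → posterior Normal(-31/34, 9/17)
obs 5: x=-4 → posterior Normal(-11/8, 9/20)
obs 6: x=-1 → posterior Normal(-61/46, 9/23)
obs 7: x=-2 → posterior Normal(-73/52, 9/26)
obs 8: x=5 → posterior Normal(-43/58, 9/29)
obs 9: x=-7/2 → posterior Normal(-1, 9/32)
obs 10: x=-1/2 → posterior Normal(-67/70, 9/35)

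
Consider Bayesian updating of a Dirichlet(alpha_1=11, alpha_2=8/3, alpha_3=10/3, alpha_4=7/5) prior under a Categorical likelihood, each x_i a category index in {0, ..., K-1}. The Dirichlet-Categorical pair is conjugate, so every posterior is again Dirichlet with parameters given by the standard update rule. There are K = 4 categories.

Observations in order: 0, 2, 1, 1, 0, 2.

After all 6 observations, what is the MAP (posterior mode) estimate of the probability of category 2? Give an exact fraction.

65/306

obs 1: x=0 → posterior Dirichlet(12, 8/3, 10/3, 7/5)
obs 2: x=2 → posterior Dirichlet(12, 8/3, 13/3, 7/5)
obs 3: x=1 → posterior Dirichlet(12, 11/3, 13/3, 7/5)
obs 4: x=1 → posterior Dirichlet(12, 14/3, 13/3, 7/5)
obs 5: x=0 → posterior Dirichlet(13, 14/3, 13/3, 7/5)
obs 6: x=2 → posterior Dirichlet(13, 14/3, 16/3, 7/5)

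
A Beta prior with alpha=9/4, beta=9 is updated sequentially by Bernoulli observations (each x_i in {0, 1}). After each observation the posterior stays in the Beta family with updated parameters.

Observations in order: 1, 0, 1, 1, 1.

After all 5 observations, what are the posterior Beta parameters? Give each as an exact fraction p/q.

obs 1: x=1 → posterior Beta(13/4, 9)
obs 2: x=0 → posterior Beta(13/4, 10)
obs 3: x=1 → posterior Beta(17/4, 10)
obs 4: x=1 → posterior Beta(21/4, 10)
obs 5: x=1 → posterior Beta(25/4, 10)

alpha=25/4, beta=10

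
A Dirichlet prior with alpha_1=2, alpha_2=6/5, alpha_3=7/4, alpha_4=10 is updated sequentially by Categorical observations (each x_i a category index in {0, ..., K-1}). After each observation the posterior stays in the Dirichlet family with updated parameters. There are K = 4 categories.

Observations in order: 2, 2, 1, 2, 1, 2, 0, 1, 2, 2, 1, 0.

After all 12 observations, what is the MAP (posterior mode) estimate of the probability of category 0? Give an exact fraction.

20/153

obs 1: x=2 → posterior Dirichlet(2, 6/5, 11/4, 10)
obs 2: x=2 → posterior Dirichlet(2, 6/5, 15/4, 10)
obs 3: x=1 → posterior Dirichlet(2, 11/5, 15/4, 10)
obs 4: x=2 → posterior Dirichlet(2, 11/5, 19/4, 10)
obs 5: x=1 → posterior Dirichlet(2, 16/5, 19/4, 10)
obs 6: x=2 → posterior Dirichlet(2, 16/5, 23/4, 10)
obs 7: x=0 → posterior Dirichlet(3, 16/5, 23/4, 10)
obs 8: x=1 → posterior Dirichlet(3, 21/5, 23/4, 10)
obs 9: x=2 → posterior Dirichlet(3, 21/5, 27/4, 10)
obs 10: x=2 → posterior Dirichlet(3, 21/5, 31/4, 10)
obs 11: x=1 → posterior Dirichlet(3, 26/5, 31/4, 10)
obs 12: x=0 → posterior Dirichlet(4, 26/5, 31/4, 10)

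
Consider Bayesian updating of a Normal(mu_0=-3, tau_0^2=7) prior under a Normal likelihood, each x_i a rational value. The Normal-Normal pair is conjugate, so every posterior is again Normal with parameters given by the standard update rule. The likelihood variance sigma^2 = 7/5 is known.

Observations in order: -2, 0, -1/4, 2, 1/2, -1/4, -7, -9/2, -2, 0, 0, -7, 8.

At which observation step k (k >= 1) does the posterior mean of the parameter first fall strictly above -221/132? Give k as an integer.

k = 2

obs 1: x=-2 → posterior Normal(-13/6, 7/6)
obs 2: x=0 → posterior Normal(-13/11, 7/11)
obs 3: x=-1/4 → posterior Normal(-57/64, 7/16)
obs 4: x=2 → posterior Normal(-17/84, 1/3)
obs 5: x=1/2 → posterior Normal(-7/104, 7/26)
obs 6: x=-1/4 → posterior Normal(-3/31, 7/31)
obs 7: x=-7 → posterior Normal(-19/18, 7/36)
obs 8: x=-9/2 → posterior Normal(-121/82, 7/41)
obs 9: x=-2 → posterior Normal(-141/92, 7/46)
obs 10: x=0 → posterior Normal(-47/34, 7/51)
obs 11: x=0 → posterior Normal(-141/112, 1/8)
obs 12: x=-7 → posterior Normal(-211/122, 7/61)
obs 13: x=8 → posterior Normal(-131/132, 7/66)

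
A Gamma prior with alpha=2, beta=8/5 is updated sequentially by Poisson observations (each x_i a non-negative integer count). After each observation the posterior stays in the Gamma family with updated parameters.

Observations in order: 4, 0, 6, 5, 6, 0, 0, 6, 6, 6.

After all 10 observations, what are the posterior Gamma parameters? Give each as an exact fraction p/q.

alpha=41, beta=58/5

obs 1: x=4 → posterior Gamma(6, 13/5)
obs 2: x=0 → posterior Gamma(6, 18/5)
obs 3: x=6 → posterior Gamma(12, 23/5)
obs 4: x=5 → posterior Gamma(17, 28/5)
obs 5: x=6 → posterior Gamma(23, 33/5)
obs 6: x=0 → posterior Gamma(23, 38/5)
obs 7: x=0 → posterior Gamma(23, 43/5)
obs 8: x=6 → posterior Gamma(29, 48/5)
obs 9: x=6 → posterior Gamma(35, 53/5)
obs 10: x=6 → posterior Gamma(41, 58/5)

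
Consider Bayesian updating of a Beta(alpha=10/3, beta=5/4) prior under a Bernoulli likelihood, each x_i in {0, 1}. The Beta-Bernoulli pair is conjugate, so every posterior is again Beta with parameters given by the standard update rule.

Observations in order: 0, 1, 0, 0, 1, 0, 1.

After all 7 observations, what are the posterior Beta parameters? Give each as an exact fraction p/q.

alpha=19/3, beta=21/4

obs 1: x=0 → posterior Beta(10/3, 9/4)
obs 2: x=1 → posterior Beta(13/3, 9/4)
obs 3: x=0 → posterior Beta(13/3, 13/4)
obs 4: x=0 → posterior Beta(13/3, 17/4)
obs 5: x=1 → posterior Beta(16/3, 17/4)
obs 6: x=0 → posterior Beta(16/3, 21/4)
obs 7: x=1 → posterior Beta(19/3, 21/4)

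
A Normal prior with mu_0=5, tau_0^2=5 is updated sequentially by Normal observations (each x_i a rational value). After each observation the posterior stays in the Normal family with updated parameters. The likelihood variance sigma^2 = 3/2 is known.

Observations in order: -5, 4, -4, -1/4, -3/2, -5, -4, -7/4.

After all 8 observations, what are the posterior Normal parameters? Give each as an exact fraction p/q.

obs 1: x=-5 → posterior Normal(-35/13, 15/13)
obs 2: x=4 → posterior Normal(5/23, 15/23)
obs 3: x=-4 → posterior Normal(-35/33, 5/11)
obs 4: x=-1/4 → posterior Normal(-75/86, 15/43)
obs 5: x=-3/2 → posterior Normal(-105/106, 15/53)
obs 6: x=-5 → posterior Normal(-205/126, 5/21)
obs 7: x=-4 → posterior Normal(-285/146, 15/73)
obs 8: x=-7/4 → posterior Normal(-160/83, 15/83)

mu_0=-160/83, tau_0^2=15/83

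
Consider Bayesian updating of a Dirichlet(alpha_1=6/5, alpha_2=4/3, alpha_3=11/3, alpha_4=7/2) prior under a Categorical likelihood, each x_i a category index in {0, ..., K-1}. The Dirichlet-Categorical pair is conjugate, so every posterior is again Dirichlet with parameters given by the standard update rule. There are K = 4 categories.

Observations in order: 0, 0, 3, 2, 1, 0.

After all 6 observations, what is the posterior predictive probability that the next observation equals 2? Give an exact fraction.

obs 1: x=0 → posterior Dirichlet(11/5, 4/3, 11/3, 7/2)
obs 2: x=0 → posterior Dirichlet(16/5, 4/3, 11/3, 7/2)
obs 3: x=3 → posterior Dirichlet(16/5, 4/3, 11/3, 9/2)
obs 4: x=2 → posterior Dirichlet(16/5, 4/3, 14/3, 9/2)
obs 5: x=1 → posterior Dirichlet(16/5, 7/3, 14/3, 9/2)
obs 6: x=0 → posterior Dirichlet(21/5, 7/3, 14/3, 9/2)

140/471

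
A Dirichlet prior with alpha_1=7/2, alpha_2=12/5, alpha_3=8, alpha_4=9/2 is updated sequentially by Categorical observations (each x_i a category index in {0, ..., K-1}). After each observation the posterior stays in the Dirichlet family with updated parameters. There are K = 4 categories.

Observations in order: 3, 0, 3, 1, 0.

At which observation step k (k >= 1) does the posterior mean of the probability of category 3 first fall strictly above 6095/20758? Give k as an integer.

k = 3

obs 1: x=3 → posterior Dirichlet(7/2, 12/5, 8, 11/2)
obs 2: x=0 → posterior Dirichlet(9/2, 12/5, 8, 11/2)
obs 3: x=3 → posterior Dirichlet(9/2, 12/5, 8, 13/2)
obs 4: x=1 → posterior Dirichlet(9/2, 17/5, 8, 13/2)
obs 5: x=0 → posterior Dirichlet(11/2, 17/5, 8, 13/2)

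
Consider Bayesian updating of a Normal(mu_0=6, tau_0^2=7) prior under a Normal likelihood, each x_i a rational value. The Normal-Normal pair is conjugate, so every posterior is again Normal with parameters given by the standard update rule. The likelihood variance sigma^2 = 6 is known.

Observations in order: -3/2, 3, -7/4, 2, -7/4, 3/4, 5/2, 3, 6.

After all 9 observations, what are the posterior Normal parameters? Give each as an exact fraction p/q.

obs 1: x=-3/2 → posterior Normal(51/26, 42/13)
obs 2: x=3 → posterior Normal(93/40, 21/10)
obs 3: x=-7/4 → posterior Normal(137/108, 14/9)
obs 4: x=2 → posterior Normal(193/136, 21/17)
obs 5: x=-7/4 → posterior Normal(36/41, 42/41)
obs 6: x=3/4 → posterior Normal(55/64, 7/8)
obs 7: x=5/2 → posterior Normal(47/44, 42/55)
obs 8: x=3 → posterior Normal(319/248, 21/31)
obs 9: x=6 → posterior Normal(487/276, 14/23)

mu_0=487/276, tau_0^2=14/23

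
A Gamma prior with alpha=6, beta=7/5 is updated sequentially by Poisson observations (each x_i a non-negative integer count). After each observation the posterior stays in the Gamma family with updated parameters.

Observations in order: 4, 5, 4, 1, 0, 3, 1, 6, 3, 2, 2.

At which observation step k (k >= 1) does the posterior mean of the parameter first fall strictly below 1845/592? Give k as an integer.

obs 1: x=4 → posterior Gamma(10, 12/5)
obs 2: x=5 → posterior Gamma(15, 17/5)
obs 3: x=4 → posterior Gamma(19, 22/5)
obs 4: x=1 → posterior Gamma(20, 27/5)
obs 5: x=0 → posterior Gamma(20, 32/5)
obs 6: x=3 → posterior Gamma(23, 37/5)
obs 7: x=1 → posterior Gamma(24, 42/5)
obs 8: x=6 → posterior Gamma(30, 47/5)
obs 9: x=3 → posterior Gamma(33, 52/5)
obs 10: x=2 → posterior Gamma(35, 57/5)
obs 11: x=2 → posterior Gamma(37, 62/5)

k = 6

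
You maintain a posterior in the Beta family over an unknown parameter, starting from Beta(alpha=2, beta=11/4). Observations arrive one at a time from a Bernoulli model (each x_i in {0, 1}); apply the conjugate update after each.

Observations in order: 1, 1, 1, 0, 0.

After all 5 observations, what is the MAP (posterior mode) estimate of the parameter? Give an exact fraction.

obs 1: x=1 → posterior Beta(3, 11/4)
obs 2: x=1 → posterior Beta(4, 11/4)
obs 3: x=1 → posterior Beta(5, 11/4)
obs 4: x=0 → posterior Beta(5, 15/4)
obs 5: x=0 → posterior Beta(5, 19/4)

16/31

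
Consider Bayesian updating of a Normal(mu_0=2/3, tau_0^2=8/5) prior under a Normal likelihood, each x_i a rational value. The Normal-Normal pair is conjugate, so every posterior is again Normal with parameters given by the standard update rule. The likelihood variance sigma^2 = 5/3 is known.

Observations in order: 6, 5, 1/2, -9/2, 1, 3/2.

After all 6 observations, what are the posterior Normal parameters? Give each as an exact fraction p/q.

mu_0=734/507, tau_0^2=40/169

obs 1: x=6 → posterior Normal(482/147, 40/49)
obs 2: x=5 → posterior Normal(842/219, 40/73)
obs 3: x=1/2 → posterior Normal(878/291, 40/97)
obs 4: x=-9/2 → posterior Normal(554/363, 40/121)
obs 5: x=1 → posterior Normal(626/435, 8/29)
obs 6: x=3/2 → posterior Normal(734/507, 40/169)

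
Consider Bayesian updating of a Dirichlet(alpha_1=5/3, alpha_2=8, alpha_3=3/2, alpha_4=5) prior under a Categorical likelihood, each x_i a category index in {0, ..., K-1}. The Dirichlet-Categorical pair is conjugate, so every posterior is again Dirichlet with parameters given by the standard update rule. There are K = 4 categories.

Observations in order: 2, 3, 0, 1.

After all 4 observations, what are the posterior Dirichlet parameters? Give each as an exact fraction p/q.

obs 1: x=2 → posterior Dirichlet(5/3, 8, 5/2, 5)
obs 2: x=3 → posterior Dirichlet(5/3, 8, 5/2, 6)
obs 3: x=0 → posterior Dirichlet(8/3, 8, 5/2, 6)
obs 4: x=1 → posterior Dirichlet(8/3, 9, 5/2, 6)

alpha_1=8/3, alpha_2=9, alpha_3=5/2, alpha_4=6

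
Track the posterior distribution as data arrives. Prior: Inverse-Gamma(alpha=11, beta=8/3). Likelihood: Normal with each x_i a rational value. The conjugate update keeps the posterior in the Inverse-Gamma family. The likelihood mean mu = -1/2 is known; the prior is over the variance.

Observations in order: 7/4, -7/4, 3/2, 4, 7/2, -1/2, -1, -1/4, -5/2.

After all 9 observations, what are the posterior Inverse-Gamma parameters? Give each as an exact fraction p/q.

obs 1: x=7/4 → posterior Inverse-Gamma(23/2, 499/96)
obs 2: x=-7/4 → posterior Inverse-Gamma(12, 287/48)
obs 3: x=3/2 → posterior Inverse-Gamma(25/2, 383/48)
obs 4: x=4 → posterior Inverse-Gamma(13, 869/48)
obs 5: x=7/2 → posterior Inverse-Gamma(27/2, 1253/48)
obs 6: x=-1/2 → posterior Inverse-Gamma(14, 1253/48)
obs 7: x=-1 → posterior Inverse-Gamma(29/2, 1259/48)
obs 8: x=-1/4 → posterior Inverse-Gamma(15, 2521/96)
obs 9: x=-5/2 → posterior Inverse-Gamma(31/2, 2713/96)

alpha=31/2, beta=2713/96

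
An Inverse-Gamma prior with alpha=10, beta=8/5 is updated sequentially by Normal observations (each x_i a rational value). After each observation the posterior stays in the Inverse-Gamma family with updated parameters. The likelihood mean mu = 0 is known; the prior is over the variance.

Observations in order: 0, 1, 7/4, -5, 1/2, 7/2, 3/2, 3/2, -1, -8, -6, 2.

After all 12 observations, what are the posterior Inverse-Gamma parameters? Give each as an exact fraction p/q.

alpha=16, beta=12341/160

obs 1: x=0 → posterior Inverse-Gamma(21/2, 8/5)
obs 2: x=1 → posterior Inverse-Gamma(11, 21/10)
obs 3: x=7/4 → posterior Inverse-Gamma(23/2, 581/160)
obs 4: x=-5 → posterior Inverse-Gamma(12, 2581/160)
obs 5: x=1/2 → posterior Inverse-Gamma(25/2, 2601/160)
obs 6: x=7/2 → posterior Inverse-Gamma(13, 3581/160)
obs 7: x=3/2 → posterior Inverse-Gamma(27/2, 3761/160)
obs 8: x=3/2 → posterior Inverse-Gamma(14, 3941/160)
obs 9: x=-1 → posterior Inverse-Gamma(29/2, 4021/160)
obs 10: x=-8 → posterior Inverse-Gamma(15, 9141/160)
obs 11: x=-6 → posterior Inverse-Gamma(31/2, 12021/160)
obs 12: x=2 → posterior Inverse-Gamma(16, 12341/160)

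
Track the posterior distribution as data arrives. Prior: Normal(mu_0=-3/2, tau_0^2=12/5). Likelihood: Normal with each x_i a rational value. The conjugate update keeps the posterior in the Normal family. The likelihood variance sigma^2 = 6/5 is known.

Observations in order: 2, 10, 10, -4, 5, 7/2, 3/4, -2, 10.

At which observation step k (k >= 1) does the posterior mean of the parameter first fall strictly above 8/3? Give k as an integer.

obs 1: x=2 → posterior Normal(5/6, 4/5)
obs 2: x=10 → posterior Normal(9/2, 12/25)
obs 3: x=10 → posterior Normal(85/14, 12/35)
obs 4: x=-4 → posterior Normal(23/6, 4/15)
obs 5: x=5 → posterior Normal(89/22, 12/55)
obs 6: x=7/2 → posterior Normal(103/26, 12/65)
obs 7: x=3/4 → posterior Normal(53/15, 4/25)
obs 8: x=-2 → posterior Normal(49/17, 12/85)
obs 9: x=10 → posterior Normal(69/19, 12/95)

k = 2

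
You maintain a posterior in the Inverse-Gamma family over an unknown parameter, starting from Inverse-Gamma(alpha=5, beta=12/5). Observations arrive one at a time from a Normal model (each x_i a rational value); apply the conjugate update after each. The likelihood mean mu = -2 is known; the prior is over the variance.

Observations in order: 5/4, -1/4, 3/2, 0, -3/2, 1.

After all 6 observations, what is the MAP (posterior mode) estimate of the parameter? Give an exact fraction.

1757/720

obs 1: x=5/4 → posterior Inverse-Gamma(11/2, 1229/160)
obs 2: x=-1/4 → posterior Inverse-Gamma(6, 737/80)
obs 3: x=3/2 → posterior Inverse-Gamma(13/2, 1227/80)
obs 4: x=0 → posterior Inverse-Gamma(7, 1387/80)
obs 5: x=-3/2 → posterior Inverse-Gamma(15/2, 1397/80)
obs 6: x=1 → posterior Inverse-Gamma(8, 1757/80)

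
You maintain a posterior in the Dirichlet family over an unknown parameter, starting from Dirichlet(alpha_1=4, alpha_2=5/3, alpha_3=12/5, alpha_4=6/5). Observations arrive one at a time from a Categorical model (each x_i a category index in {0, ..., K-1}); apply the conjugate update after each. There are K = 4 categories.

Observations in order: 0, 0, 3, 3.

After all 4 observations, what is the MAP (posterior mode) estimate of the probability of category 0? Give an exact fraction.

obs 1: x=0 → posterior Dirichlet(5, 5/3, 12/5, 6/5)
obs 2: x=0 → posterior Dirichlet(6, 5/3, 12/5, 6/5)
obs 3: x=3 → posterior Dirichlet(6, 5/3, 12/5, 11/5)
obs 4: x=3 → posterior Dirichlet(6, 5/3, 12/5, 16/5)

75/139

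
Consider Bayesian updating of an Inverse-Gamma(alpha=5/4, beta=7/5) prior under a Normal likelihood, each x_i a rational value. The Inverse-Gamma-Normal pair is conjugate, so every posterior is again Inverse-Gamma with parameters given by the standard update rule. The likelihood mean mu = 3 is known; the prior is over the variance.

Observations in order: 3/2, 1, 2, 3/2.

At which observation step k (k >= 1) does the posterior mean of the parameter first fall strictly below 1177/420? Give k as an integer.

k = 4

obs 1: x=3/2 → posterior Inverse-Gamma(7/4, 101/40)
obs 2: x=1 → posterior Inverse-Gamma(9/4, 181/40)
obs 3: x=2 → posterior Inverse-Gamma(11/4, 201/40)
obs 4: x=3/2 → posterior Inverse-Gamma(13/4, 123/20)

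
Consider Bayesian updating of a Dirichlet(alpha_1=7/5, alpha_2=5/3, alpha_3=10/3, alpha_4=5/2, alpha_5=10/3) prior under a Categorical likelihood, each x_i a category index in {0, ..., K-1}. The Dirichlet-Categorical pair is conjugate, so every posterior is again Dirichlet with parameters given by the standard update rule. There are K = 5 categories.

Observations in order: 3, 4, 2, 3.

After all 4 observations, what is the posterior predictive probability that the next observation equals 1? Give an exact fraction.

50/487

obs 1: x=3 → posterior Dirichlet(7/5, 5/3, 10/3, 7/2, 10/3)
obs 2: x=4 → posterior Dirichlet(7/5, 5/3, 10/3, 7/2, 13/3)
obs 3: x=2 → posterior Dirichlet(7/5, 5/3, 13/3, 7/2, 13/3)
obs 4: x=3 → posterior Dirichlet(7/5, 5/3, 13/3, 9/2, 13/3)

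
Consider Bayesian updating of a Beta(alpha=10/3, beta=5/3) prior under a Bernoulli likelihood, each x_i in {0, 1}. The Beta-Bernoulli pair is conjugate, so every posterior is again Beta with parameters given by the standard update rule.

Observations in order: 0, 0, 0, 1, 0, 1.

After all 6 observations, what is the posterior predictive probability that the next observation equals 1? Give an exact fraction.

16/33

obs 1: x=0 → posterior Beta(10/3, 8/3)
obs 2: x=0 → posterior Beta(10/3, 11/3)
obs 3: x=0 → posterior Beta(10/3, 14/3)
obs 4: x=1 → posterior Beta(13/3, 14/3)
obs 5: x=0 → posterior Beta(13/3, 17/3)
obs 6: x=1 → posterior Beta(16/3, 17/3)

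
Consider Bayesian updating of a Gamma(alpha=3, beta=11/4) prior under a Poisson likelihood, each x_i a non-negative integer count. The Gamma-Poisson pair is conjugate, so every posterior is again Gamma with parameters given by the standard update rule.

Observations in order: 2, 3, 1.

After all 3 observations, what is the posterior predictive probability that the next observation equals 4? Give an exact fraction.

obs 1: x=2 → posterior Gamma(5, 15/4)
obs 2: x=3 → posterior Gamma(8, 19/4)
obs 3: x=1 → posterior Gamma(9, 23/4)

25360229473399040/450283905890997363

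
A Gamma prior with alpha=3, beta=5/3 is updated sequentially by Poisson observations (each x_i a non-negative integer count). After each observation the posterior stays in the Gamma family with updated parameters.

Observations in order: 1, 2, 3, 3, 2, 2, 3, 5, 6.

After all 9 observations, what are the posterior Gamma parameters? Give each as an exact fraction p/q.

obs 1: x=1 → posterior Gamma(4, 8/3)
obs 2: x=2 → posterior Gamma(6, 11/3)
obs 3: x=3 → posterior Gamma(9, 14/3)
obs 4: x=3 → posterior Gamma(12, 17/3)
obs 5: x=2 → posterior Gamma(14, 20/3)
obs 6: x=2 → posterior Gamma(16, 23/3)
obs 7: x=3 → posterior Gamma(19, 26/3)
obs 8: x=5 → posterior Gamma(24, 29/3)
obs 9: x=6 → posterior Gamma(30, 32/3)

alpha=30, beta=32/3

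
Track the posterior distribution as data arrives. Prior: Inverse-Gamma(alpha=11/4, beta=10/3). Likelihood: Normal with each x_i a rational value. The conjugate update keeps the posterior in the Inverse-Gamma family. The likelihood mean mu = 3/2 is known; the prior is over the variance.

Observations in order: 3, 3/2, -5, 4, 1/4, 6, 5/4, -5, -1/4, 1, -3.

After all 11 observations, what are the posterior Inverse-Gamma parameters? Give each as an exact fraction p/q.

obs 1: x=3 → posterior Inverse-Gamma(13/4, 107/24)
obs 2: x=3/2 → posterior Inverse-Gamma(15/4, 107/24)
obs 3: x=-5 → posterior Inverse-Gamma(17/4, 307/12)
obs 4: x=4 → posterior Inverse-Gamma(19/4, 689/24)
obs 5: x=1/4 → posterior Inverse-Gamma(21/4, 2831/96)
obs 6: x=6 → posterior Inverse-Gamma(23/4, 3803/96)
obs 7: x=5/4 → posterior Inverse-Gamma(25/4, 1903/48)
obs 8: x=-5 → posterior Inverse-Gamma(27/4, 2917/48)
obs 9: x=-1/4 → posterior Inverse-Gamma(29/4, 5981/96)
obs 10: x=1 → posterior Inverse-Gamma(31/4, 5993/96)
obs 11: x=-3 → posterior Inverse-Gamma(33/4, 6965/96)

alpha=33/4, beta=6965/96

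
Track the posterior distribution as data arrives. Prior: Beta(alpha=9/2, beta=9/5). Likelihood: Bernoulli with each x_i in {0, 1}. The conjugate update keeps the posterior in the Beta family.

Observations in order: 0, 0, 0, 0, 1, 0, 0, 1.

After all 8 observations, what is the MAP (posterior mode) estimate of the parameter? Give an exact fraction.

55/123

obs 1: x=0 → posterior Beta(9/2, 14/5)
obs 2: x=0 → posterior Beta(9/2, 19/5)
obs 3: x=0 → posterior Beta(9/2, 24/5)
obs 4: x=0 → posterior Beta(9/2, 29/5)
obs 5: x=1 → posterior Beta(11/2, 29/5)
obs 6: x=0 → posterior Beta(11/2, 34/5)
obs 7: x=0 → posterior Beta(11/2, 39/5)
obs 8: x=1 → posterior Beta(13/2, 39/5)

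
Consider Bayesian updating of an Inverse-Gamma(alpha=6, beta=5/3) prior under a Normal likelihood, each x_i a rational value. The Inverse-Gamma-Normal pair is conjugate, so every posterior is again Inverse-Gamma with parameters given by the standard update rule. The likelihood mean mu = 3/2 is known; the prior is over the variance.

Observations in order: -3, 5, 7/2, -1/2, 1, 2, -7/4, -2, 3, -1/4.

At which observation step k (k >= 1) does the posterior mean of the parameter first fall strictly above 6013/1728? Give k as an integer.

obs 1: x=-3 → posterior Inverse-Gamma(13/2, 283/24)
obs 2: x=5 → posterior Inverse-Gamma(7, 215/12)
obs 3: x=7/2 → posterior Inverse-Gamma(15/2, 239/12)
obs 4: x=-1/2 → posterior Inverse-Gamma(8, 263/12)
obs 5: x=1 → posterior Inverse-Gamma(17/2, 529/24)
obs 6: x=2 → posterior Inverse-Gamma(9, 133/6)
obs 7: x=-7/4 → posterior Inverse-Gamma(19/2, 2635/96)
obs 8: x=-2 → posterior Inverse-Gamma(10, 3223/96)
obs 9: x=3 → posterior Inverse-Gamma(21/2, 3331/96)
obs 10: x=-1/4 → posterior Inverse-Gamma(11, 1739/48)

k = 8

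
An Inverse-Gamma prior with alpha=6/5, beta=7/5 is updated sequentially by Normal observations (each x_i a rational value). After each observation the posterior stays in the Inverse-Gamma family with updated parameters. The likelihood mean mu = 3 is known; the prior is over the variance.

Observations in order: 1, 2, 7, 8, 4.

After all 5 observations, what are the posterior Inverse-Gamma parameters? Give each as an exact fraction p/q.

obs 1: x=1 → posterior Inverse-Gamma(17/10, 17/5)
obs 2: x=2 → posterior Inverse-Gamma(11/5, 39/10)
obs 3: x=7 → posterior Inverse-Gamma(27/10, 119/10)
obs 4: x=8 → posterior Inverse-Gamma(16/5, 122/5)
obs 5: x=4 → posterior Inverse-Gamma(37/10, 249/10)

alpha=37/10, beta=249/10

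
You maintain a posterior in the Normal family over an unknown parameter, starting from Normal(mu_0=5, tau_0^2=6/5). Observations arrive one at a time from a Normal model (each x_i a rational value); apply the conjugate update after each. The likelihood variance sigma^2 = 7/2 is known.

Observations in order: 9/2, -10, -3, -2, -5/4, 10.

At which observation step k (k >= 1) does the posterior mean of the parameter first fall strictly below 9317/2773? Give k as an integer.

k = 2

obs 1: x=9/2 → posterior Normal(229/47, 42/47)
obs 2: x=-10 → posterior Normal(109/59, 42/59)
obs 3: x=-3 → posterior Normal(73/71, 42/71)
obs 4: x=-2 → posterior Normal(49/83, 42/83)
obs 5: x=-5/4 → posterior Normal(34/95, 42/95)
obs 6: x=10 → posterior Normal(154/107, 42/107)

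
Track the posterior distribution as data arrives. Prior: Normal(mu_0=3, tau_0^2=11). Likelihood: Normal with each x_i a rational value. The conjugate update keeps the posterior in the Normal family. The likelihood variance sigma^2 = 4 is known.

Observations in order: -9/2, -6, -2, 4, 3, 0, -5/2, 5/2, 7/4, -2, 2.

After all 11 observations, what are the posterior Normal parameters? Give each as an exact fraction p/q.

mu_0=-117/500, tau_0^2=44/125

obs 1: x=-9/2 → posterior Normal(-5/2, 44/15)
obs 2: x=-6 → posterior Normal(-207/52, 22/13)
obs 3: x=-2 → posterior Normal(-251/74, 44/37)
obs 4: x=4 → posterior Normal(-163/96, 11/12)
obs 5: x=3 → posterior Normal(-97/118, 44/59)
obs 6: x=0 → posterior Normal(-97/140, 22/35)
obs 7: x=-5/2 → posterior Normal(-76/81, 44/81)
obs 8: x=5/2 → posterior Normal(-97/184, 11/23)
obs 9: x=7/4 → posterior Normal(-117/412, 44/103)
obs 10: x=-2 → posterior Normal(-205/456, 22/57)
obs 11: x=2 → posterior Normal(-117/500, 44/125)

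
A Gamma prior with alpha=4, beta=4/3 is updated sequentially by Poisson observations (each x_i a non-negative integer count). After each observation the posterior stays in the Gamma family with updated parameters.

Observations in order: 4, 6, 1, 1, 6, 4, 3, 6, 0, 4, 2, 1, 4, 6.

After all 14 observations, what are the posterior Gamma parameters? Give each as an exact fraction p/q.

obs 1: x=4 → posterior Gamma(8, 7/3)
obs 2: x=6 → posterior Gamma(14, 10/3)
obs 3: x=1 → posterior Gamma(15, 13/3)
obs 4: x=1 → posterior Gamma(16, 16/3)
obs 5: x=6 → posterior Gamma(22, 19/3)
obs 6: x=4 → posterior Gamma(26, 22/3)
obs 7: x=3 → posterior Gamma(29, 25/3)
obs 8: x=6 → posterior Gamma(35, 28/3)
obs 9: x=0 → posterior Gamma(35, 31/3)
obs 10: x=4 → posterior Gamma(39, 34/3)
obs 11: x=2 → posterior Gamma(41, 37/3)
obs 12: x=1 → posterior Gamma(42, 40/3)
obs 13: x=4 → posterior Gamma(46, 43/3)
obs 14: x=6 → posterior Gamma(52, 46/3)

alpha=52, beta=46/3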